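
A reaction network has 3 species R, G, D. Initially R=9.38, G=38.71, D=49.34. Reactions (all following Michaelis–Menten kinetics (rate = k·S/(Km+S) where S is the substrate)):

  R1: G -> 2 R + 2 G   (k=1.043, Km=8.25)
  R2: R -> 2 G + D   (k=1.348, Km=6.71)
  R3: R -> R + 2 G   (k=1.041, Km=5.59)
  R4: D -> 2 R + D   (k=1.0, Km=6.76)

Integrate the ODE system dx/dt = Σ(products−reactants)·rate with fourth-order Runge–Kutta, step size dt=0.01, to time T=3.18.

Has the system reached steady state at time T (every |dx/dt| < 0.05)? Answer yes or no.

RK4 with dt=0.01: 318 steps to T=3.18. Trajectory (selected grid times):
t=0.00: R=9.38 G=38.71 D=49.34
t=0.35: R=10.32 G=40.04 D=49.62
t=0.71: R=11.28 G=41.44 D=49.92
t=1.06: R=12.21 G=42.84 D=50.22
t=1.41: R=13.13 G=44.27 D=50.53
t=1.77: R=14.07 G=45.77 D=50.85
t=2.12: R=14.99 G=47.25 D=51.18
t=2.47: R=15.90 G=48.76 D=51.50
t=2.83: R=16.84 G=50.32 D=51.85
t=3.18: R=17.75 G=51.87 D=52.19
Rates at T: R1=0.8999, R2=0.9781, R3=0.7916, R4=0.8853
dx/dt at T (Σ net stoichiometry × rate): R=+2.5923, G=+4.4394, D=+0.9781
Largest |dx/dt| is |+4.4394| (G) ≥ 0.05 → not steady.

Steady state at T: no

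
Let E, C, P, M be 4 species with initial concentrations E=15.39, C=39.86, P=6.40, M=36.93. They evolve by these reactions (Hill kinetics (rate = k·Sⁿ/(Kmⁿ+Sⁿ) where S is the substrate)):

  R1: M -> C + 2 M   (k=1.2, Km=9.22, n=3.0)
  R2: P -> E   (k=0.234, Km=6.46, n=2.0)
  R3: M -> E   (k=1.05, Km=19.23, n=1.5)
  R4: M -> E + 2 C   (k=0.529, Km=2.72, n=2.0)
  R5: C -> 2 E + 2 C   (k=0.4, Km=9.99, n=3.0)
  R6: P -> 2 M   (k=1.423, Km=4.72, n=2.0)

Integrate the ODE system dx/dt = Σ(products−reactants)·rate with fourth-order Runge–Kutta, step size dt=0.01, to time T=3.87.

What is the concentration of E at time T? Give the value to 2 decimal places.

RK4 with dt=0.01: 387 steps to T=3.87. Trajectory (selected grid times):
t=0.00: E=15.39 C=39.86 P=6.40 M=36.93
t=0.43: E=16.33 C=40.99 P=5.97 M=37.66
t=0.86: E=17.27 C=42.12 P=5.56 M=38.34
t=1.29: E=18.22 C=43.25 P=5.17 M=38.98
t=1.72: E=19.16 C=44.39 P=4.81 M=39.57
t=2.15: E=20.10 C=45.52 P=4.47 M=40.11
t=2.58: E=21.03 C=46.65 P=4.16 M=40.61
t=3.01: E=21.97 C=47.78 P=3.88 M=41.07
t=3.44: E=22.91 C=48.92 P=3.62 M=41.49
t=3.87: E=23.84 C=50.05 P=3.38 M=41.86
Read off E at T=3.87: 23.84

E at T = 23.84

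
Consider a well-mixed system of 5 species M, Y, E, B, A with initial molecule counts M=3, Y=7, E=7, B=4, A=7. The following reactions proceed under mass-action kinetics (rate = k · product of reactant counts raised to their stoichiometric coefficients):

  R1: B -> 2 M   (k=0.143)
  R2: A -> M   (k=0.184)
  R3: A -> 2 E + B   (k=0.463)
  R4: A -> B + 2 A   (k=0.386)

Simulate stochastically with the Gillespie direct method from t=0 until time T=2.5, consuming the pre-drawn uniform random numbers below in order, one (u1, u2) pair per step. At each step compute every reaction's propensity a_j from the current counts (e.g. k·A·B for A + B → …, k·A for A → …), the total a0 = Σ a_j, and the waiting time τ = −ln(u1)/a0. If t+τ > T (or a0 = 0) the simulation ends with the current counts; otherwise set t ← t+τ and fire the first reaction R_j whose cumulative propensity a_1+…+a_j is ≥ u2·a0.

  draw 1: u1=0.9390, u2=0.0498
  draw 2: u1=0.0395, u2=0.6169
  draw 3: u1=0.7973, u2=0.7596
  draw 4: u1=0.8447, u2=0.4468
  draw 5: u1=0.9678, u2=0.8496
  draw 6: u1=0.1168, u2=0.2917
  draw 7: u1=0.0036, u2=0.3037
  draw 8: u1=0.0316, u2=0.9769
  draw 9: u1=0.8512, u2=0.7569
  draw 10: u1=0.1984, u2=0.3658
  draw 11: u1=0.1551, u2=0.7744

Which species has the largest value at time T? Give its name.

t=0.000: M=3 Y=7 E=7 B=4 A=7
Draw 1: a1=0.572, a2=1.288, a3=3.241, a4=2.702, a0=7.803; τ=−ln(0.9390)/7.803=0.008 → t=0.008; u2·a0=0.0498·7.803=0.389 ≤ a1=0.572 → R1 fires; M=5 Y=7 E=7 B=3 A=7
Draw 2: a1=0.429, a2=1.288, a3=3.241, a4=2.702, a0=7.660; τ=−ln(0.0395)/7.660=0.422 → t=0.430; u2·a0=0.6169·7.660=4.725; a1+a2=1.717 < 4.725 ≤ a1+…+a3=4.958 → R3 fires; M=5 Y=7 E=9 B=4 A=6
Draw 3: a1=0.572, a2=1.104, a3=2.778, a4=2.316, a0=6.770; τ=−ln(0.7973)/6.770=0.033 → t=0.463; u2·a0=0.7596·6.770=5.142; a1+…+a3=4.454 < 5.142 ≤ a1+…+a4=6.770 → R4 fires; M=5 Y=7 E=9 B=5 A=7
Draw 4: a1=0.715, a2=1.288, a3=3.241, a4=2.702, a0=7.946; τ=−ln(0.8447)/7.946=0.021 → t=0.485; u2·a0=0.4468·7.946=3.550; a1+a2=2.003 < 3.550 ≤ a1+…+a3=5.244 → R3 fires; M=5 Y=7 E=11 B=6 A=6
Draw 5: a1=0.858, a2=1.104, a3=2.778, a4=2.316, a0=7.056; τ=−ln(0.9678)/7.056=0.005 → t=0.489; u2·a0=0.8496·7.056=5.995; a1+…+a3=4.740 < 5.995 ≤ a1+…+a4=7.056 → R4 fires; M=5 Y=7 E=11 B=7 A=7
Draw 6: a1=1.001, a2=1.288, a3=3.241, a4=2.702, a0=8.232; τ=−ln(0.1168)/8.232=0.261 → t=0.750; u2·a0=0.2917·8.232=2.401; a1+a2=2.289 < 2.401 ≤ a1+…+a3=5.530 → R3 fires; M=5 Y=7 E=13 B=8 A=6
Draw 7: a1=1.144, a2=1.104, a3=2.778, a4=2.316, a0=7.342; τ=−ln(0.0036)/7.342=0.766 → t=1.517; u2·a0=0.3037·7.342=2.230; a1=1.144 < 2.230 ≤ a1+a2=2.248 → R2 fires; M=6 Y=7 E=13 B=8 A=5
Draw 8: a1=1.144, a2=0.920, a3=2.315, a4=1.930, a0=6.309; τ=−ln(0.0316)/6.309=0.548 → t=2.064; u2·a0=0.9769·6.309=6.163; a1+…+a3=4.379 < 6.163 ≤ a1+…+a4=6.309 → R4 fires; M=6 Y=7 E=13 B=9 A=6
Draw 9: a1=1.287, a2=1.104, a3=2.778, a4=2.316, a0=7.485; τ=−ln(0.8512)/7.485=0.022 → t=2.086; u2·a0=0.7569·7.485=5.665; a1+…+a3=5.169 < 5.665 ≤ a1+…+a4=7.485 → R4 fires; M=6 Y=7 E=13 B=10 A=7
Draw 10: a1=1.430, a2=1.288, a3=3.241, a4=2.702, a0=8.661; τ=−ln(0.1984)/8.661=0.187 → t=2.272; u2·a0=0.3658·8.661=3.168; a1+a2=2.718 < 3.168 ≤ a1+…+a3=5.959 → R3 fires; M=6 Y=7 E=15 B=11 A=6
Draw 11: a1=1.573, a2=1.104, a3=2.778, a4=2.316, a0=7.771; τ=−ln(0.1551)/7.771=0.240 → t=2.512 > T=2.5: stop.
At T=2.5: M=6 Y=7 E=15 B=11 A=6; the largest is E.

Dominant species at T: E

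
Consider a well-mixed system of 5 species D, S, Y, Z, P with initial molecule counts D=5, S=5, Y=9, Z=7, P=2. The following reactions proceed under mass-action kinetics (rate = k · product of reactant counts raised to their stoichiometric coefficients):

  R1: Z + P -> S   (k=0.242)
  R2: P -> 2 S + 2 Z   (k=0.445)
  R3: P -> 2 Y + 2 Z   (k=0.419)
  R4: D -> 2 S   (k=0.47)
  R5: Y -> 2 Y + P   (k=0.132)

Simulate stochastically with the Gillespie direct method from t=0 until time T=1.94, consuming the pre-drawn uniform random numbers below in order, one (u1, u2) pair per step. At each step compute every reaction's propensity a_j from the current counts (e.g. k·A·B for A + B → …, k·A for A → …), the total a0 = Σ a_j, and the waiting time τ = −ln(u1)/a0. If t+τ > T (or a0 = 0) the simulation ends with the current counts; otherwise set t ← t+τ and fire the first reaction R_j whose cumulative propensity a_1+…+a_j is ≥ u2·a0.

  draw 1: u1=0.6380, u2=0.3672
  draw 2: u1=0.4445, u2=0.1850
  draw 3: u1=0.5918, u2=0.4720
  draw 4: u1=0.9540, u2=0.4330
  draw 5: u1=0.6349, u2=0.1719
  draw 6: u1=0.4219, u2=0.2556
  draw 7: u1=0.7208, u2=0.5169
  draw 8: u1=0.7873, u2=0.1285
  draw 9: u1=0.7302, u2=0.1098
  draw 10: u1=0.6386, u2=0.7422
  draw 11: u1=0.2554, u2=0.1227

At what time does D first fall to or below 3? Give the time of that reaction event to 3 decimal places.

Threshold first reached at t = 0.354

t=0.000: D=5 S=5 Y=9 Z=7 P=2
Draw 1: a1=3.388, a2=0.890, a3=0.838, a4=2.350, a5=1.188, a0=8.654; τ=−ln(0.6380)/8.654=0.052 → t=0.052; u2·a0=0.3672·8.654=3.178 ≤ a1=3.388 → R1 fires; D=5 S=6 Y=9 Z=6 P=1
Draw 2: a1=1.452, a2=0.445, a3=0.419, a4=2.350, a5=1.188, a0=5.854; τ=−ln(0.4445)/5.854=0.139 → t=0.190; u2·a0=0.1850·5.854=1.083 ≤ a1=1.452 → R1 fires; D=5 S=7 Y=9 Z=5 P=0
Draw 3: a1=0.000, a2=0.000, a3=0.000, a4=2.350, a5=1.188, a0=3.538; τ=−ln(0.5918)/3.538=0.148 → t=0.339; u2·a0=0.4720·3.538=1.670; a1+…+a3=0.000 < 1.670 ≤ a1+…+a4=2.350 → R4 fires; D=4 S=9 Y=9 Z=5 P=0
Draw 4: a1=0.000, a2=0.000, a3=0.000, a4=1.880, a5=1.188, a0=3.068; τ=−ln(0.9540)/3.068=0.015 → t=0.354; u2·a0=0.4330·3.068=1.328; a1+…+a3=0.000 < 1.328 ≤ a1+…+a4=1.880 → R4 fires; D=3 S=11 Y=9 Z=5 P=0
Draw 5: a1=0.000, a2=0.000, a3=0.000, a4=1.410, a5=1.188, a0=2.598; τ=−ln(0.6349)/2.598=0.175 → t=0.529; u2·a0=0.1719·2.598=0.447; a1+…+a3=0.000 < 0.447 ≤ a1+…+a4=1.410 → R4 fires; D=2 S=13 Y=9 Z=5 P=0
Draw 6: a1=0.000, a2=0.000, a3=0.000, a4=0.940, a5=1.188, a0=2.128; τ=−ln(0.4219)/2.128=0.406 → t=0.934; u2·a0=0.2556·2.128=0.544; a1+…+a3=0.000 < 0.544 ≤ a1+…+a4=0.940 → R4 fires; D=1 S=15 Y=9 Z=5 P=0
Draw 7: a1=0.000, a2=0.000, a3=0.000, a4=0.470, a5=1.188, a0=1.658; τ=−ln(0.7208)/1.658=0.197 → t=1.132; u2·a0=0.5169·1.658=0.857; a1+…+a4=0.470 < 0.857 ≤ a1+…+a5=1.658 → R5 fires; D=1 S=15 Y=10 Z=5 P=1
Draw 8: a1=1.210, a2=0.445, a3=0.419, a4=0.470, a5=1.320, a0=3.864; τ=−ln(0.7873)/3.864=0.062 → t=1.194; u2·a0=0.1285·3.864=0.497 ≤ a1=1.210 → R1 fires; D=1 S=16 Y=10 Z=4 P=0
Draw 9: a1=0.000, a2=0.000, a3=0.000, a4=0.470, a5=1.320, a0=1.790; τ=−ln(0.7302)/1.790=0.176 → t=1.369; u2·a0=0.1098·1.790=0.197; a1+…+a3=0.000 < 0.197 ≤ a1+…+a4=0.470 → R4 fires; D=0 S=18 Y=10 Z=4 P=0
Draw 10: a1=0.000, a2=0.000, a3=0.000, a4=0.000, a5=1.320, a0=1.320; τ=−ln(0.6386)/1.320=0.340 → t=1.709; u2·a0=0.7422·1.320=0.980; a1+…+a4=0.000 < 0.980 ≤ a1+…+a5=1.320 → R5 fires; D=0 S=18 Y=11 Z=4 P=1
Draw 11: a1=0.968, a2=0.445, a3=0.419, a4=0.000, a5=1.452, a0=3.284; τ=−ln(0.2554)/3.284=0.416 → t=2.125 > T=1.94: stop.
D first becomes ≤ 3 when it reaches 3 at the event at t=0.354.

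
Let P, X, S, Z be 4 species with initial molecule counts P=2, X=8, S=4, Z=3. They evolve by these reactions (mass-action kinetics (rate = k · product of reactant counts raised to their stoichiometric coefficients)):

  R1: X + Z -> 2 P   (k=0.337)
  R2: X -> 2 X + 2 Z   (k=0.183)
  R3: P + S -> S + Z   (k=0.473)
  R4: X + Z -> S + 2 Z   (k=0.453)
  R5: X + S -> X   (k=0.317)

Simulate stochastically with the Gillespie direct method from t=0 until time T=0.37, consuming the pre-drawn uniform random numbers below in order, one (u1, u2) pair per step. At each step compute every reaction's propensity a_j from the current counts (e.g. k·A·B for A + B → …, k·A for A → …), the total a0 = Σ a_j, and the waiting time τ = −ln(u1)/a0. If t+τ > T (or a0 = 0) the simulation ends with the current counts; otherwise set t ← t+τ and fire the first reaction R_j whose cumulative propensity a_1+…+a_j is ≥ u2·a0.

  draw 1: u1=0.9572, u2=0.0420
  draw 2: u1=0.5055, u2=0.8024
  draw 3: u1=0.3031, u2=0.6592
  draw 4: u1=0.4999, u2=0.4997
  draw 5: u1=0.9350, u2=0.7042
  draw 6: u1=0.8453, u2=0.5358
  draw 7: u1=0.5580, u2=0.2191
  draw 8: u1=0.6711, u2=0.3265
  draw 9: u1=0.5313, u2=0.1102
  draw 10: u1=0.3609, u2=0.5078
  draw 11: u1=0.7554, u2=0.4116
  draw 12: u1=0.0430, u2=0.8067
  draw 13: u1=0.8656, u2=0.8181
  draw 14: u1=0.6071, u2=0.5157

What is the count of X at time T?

X at T = 0

t=0.000: P=2 X=8 S=4 Z=3
Draw 1: a1=8.088, a2=1.464, a3=3.784, a4=10.872, a5=10.144, a0=34.352; τ=−ln(0.9572)/34.352=0.001 → t=0.001; u2·a0=0.0420·34.352=1.443 ≤ a1=8.088 → R1 fires; P=4 X=7 S=4 Z=2
Draw 2: a1=4.718, a2=1.281, a3=7.568, a4=6.342, a5=8.876, a0=28.785; τ=−ln(0.5055)/28.785=0.024 → t=0.025; u2·a0=0.8024·28.785=23.097; a1+…+a4=19.909 < 23.097 ≤ a1+…+a5=28.785 → R5 fires; P=4 X=7 S=3 Z=2
Draw 3: a1=4.718, a2=1.281, a3=5.676, a4=6.342, a5=6.657, a0=24.674; τ=−ln(0.3031)/24.674=0.048 → t=0.073; u2·a0=0.6592·24.674=16.265; a1+…+a3=11.675 < 16.265 ≤ a1+…+a4=18.017 → R4 fires; P=4 X=6 S=4 Z=3
Draw 4: a1=6.066, a2=1.098, a3=7.568, a4=8.154, a5=7.608, a0=30.494; τ=−ln(0.4999)/30.494=0.023 → t=0.096; u2·a0=0.4997·30.494=15.238; a1+…+a3=14.732 < 15.238 ≤ a1+…+a4=22.886 → R4 fires; P=4 X=5 S=5 Z=4
Draw 5: a1=6.740, a2=0.915, a3=9.460, a4=9.060, a5=7.925, a0=34.100; τ=−ln(0.9350)/34.100=0.002 → t=0.098; u2·a0=0.7042·34.100=24.013; a1+…+a3=17.115 < 24.013 ≤ a1+…+a4=26.175 → R4 fires; P=4 X=4 S=6 Z=5
Draw 6: a1=6.740, a2=0.732, a3=11.352, a4=9.060, a5=7.608, a0=35.492; τ=−ln(0.8453)/35.492=0.005 → t=0.103; u2·a0=0.5358·35.492=19.017; a1+…+a3=18.824 < 19.017 ≤ a1+…+a4=27.884 → R4 fires; P=4 X=3 S=7 Z=6
Draw 7: a1=6.066, a2=0.549, a3=13.244, a4=8.154, a5=6.657, a0=34.670; τ=−ln(0.5580)/34.670=0.017 → t=0.120; u2·a0=0.2191·34.670=7.596; a1+a2=6.615 < 7.596 ≤ a1+…+a3=19.859 → R3 fires; P=3 X=3 S=7 Z=7
Draw 8: a1=7.077, a2=0.549, a3=9.933, a4=9.513, a5=6.657, a0=33.729; τ=−ln(0.6711)/33.729=0.012 → t=0.131; u2·a0=0.3265·33.729=11.013; a1+a2=7.626 < 11.013 ≤ a1+…+a3=17.559 → R3 fires; P=2 X=3 S=7 Z=8
Draw 9: a1=8.088, a2=0.549, a3=6.622, a4=10.872, a5=6.657, a0=32.788; τ=−ln(0.5313)/32.788=0.019 → t=0.151; u2·a0=0.1102·32.788=3.613 ≤ a1=8.088 → R1 fires; P=4 X=2 S=7 Z=7
Draw 10: a1=4.718, a2=0.366, a3=13.244, a4=6.342, a5=4.438, a0=29.108; τ=−ln(0.3609)/29.108=0.035 → t=0.186; u2·a0=0.5078·29.108=14.781; a1+a2=5.084 < 14.781 ≤ a1+…+a3=18.328 → R3 fires; P=3 X=2 S=7 Z=8
Draw 11: a1=5.392, a2=0.366, a3=9.933, a4=7.248, a5=4.438, a0=27.377; τ=−ln(0.7554)/27.377=0.010 → t=0.196; u2·a0=0.4116·27.377=11.268; a1+a2=5.758 < 11.268 ≤ a1+…+a3=15.691 → R3 fires; P=2 X=2 S=7 Z=9
Draw 12: a1=6.066, a2=0.366, a3=6.622, a4=8.154, a5=4.438, a0=25.646; τ=−ln(0.0430)/25.646=0.123 → t=0.319; u2·a0=0.8067·25.646=20.689; a1+…+a3=13.054 < 20.689 ≤ a1+…+a4=21.208 → R4 fires; P=2 X=1 S=8 Z=10
Draw 13: a1=3.370, a2=0.183, a3=7.568, a4=4.530, a5=2.536, a0=18.187; τ=−ln(0.8656)/18.187=0.008 → t=0.327; u2·a0=0.8181·18.187=14.879; a1+…+a3=11.121 < 14.879 ≤ a1+…+a4=15.651 → R4 fires; P=2 X=0 S=9 Z=11
Draw 14: a1=0.000, a2=0.000, a3=8.514, a4=0.000, a5=0.000, a0=8.514; τ=−ln(0.6071)/8.514=0.059 → t=0.385 > T=0.37: stop.
Read off X at T=0.37: 0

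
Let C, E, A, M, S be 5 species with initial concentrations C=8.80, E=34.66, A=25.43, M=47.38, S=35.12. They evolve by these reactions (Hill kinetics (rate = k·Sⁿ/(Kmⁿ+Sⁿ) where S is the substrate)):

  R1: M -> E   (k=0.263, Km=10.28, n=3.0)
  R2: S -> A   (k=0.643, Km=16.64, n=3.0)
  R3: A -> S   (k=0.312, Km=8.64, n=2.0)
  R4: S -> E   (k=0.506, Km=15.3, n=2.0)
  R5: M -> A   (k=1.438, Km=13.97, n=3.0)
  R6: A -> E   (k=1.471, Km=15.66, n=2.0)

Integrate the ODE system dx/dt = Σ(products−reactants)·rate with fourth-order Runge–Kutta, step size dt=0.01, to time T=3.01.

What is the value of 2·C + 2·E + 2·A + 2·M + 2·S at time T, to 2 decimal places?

Check how each reaction changes W = 2·C + 2·E + 2·A + 2·M + 2·S (weight of products minus weight of reactants):
R1: M -> E: (2·1) − (2·1) = 2 − 2 = 0
R2: S -> A: (2·1) − (2·1) = 2 − 2 = 0
R3: A -> S: (2·1) − (2·1) = 2 − 2 = 0
R4: S -> E: (2·1) − (2·1) = 2 − 2 = 0
R5: M -> A: (2·1) − (2·1) = 2 − 2 = 0
R6: A -> E: (2·1) − (2·1) = 2 − 2 = 0
Every reaction leaves W unchanged, so W is conserved and no simulation is needed: W(T) = W(0) = 2·8.80 + 2·34.66 + 2·25.43 + 2·47.38 + 2·35.12 = 302.78

Value at T = 302.78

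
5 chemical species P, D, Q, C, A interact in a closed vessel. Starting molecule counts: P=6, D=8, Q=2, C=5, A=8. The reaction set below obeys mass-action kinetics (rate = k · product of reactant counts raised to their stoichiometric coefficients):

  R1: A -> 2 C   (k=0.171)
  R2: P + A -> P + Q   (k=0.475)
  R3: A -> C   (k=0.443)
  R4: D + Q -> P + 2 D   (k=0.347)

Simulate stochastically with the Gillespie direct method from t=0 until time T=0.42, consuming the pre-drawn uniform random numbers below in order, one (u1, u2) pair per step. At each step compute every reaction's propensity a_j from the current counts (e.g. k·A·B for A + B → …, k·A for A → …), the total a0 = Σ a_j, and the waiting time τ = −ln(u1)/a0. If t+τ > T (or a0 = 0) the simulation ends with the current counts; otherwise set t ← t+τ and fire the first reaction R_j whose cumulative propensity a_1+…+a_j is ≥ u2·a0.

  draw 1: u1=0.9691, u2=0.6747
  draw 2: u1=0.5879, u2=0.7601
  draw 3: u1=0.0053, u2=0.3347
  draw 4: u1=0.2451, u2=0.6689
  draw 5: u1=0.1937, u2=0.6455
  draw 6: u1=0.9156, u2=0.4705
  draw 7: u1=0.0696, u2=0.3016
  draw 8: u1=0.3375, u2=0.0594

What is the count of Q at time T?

Q at T = 5

t=0.000: P=6 D=8 Q=2 C=5 A=8
Draw 1: a1=1.368, a2=22.800, a3=3.544, a4=5.552, a0=33.264; τ=−ln(0.9691)/33.264=0.001 → t=0.001; u2·a0=0.6747·33.264=22.443; a1=1.368 < 22.443 ≤ a1+a2=24.168 → R2 fires; P=6 D=8 Q=3 C=5 A=7
Draw 2: a1=1.197, a2=19.950, a3=3.101, a4=8.328, a0=32.576; τ=−ln(0.5879)/32.576=0.016 → t=0.017; u2·a0=0.7601·32.576=24.761; a1+…+a3=24.248 < 24.761 ≤ a1+…+a4=32.576 → R4 fires; P=7 D=9 Q=2 C=5 A=7
Draw 3: a1=1.197, a2=23.275, a3=3.101, a4=6.246, a0=33.819; τ=−ln(0.0053)/33.819=0.155 → t=0.172; u2·a0=0.3347·33.819=11.319; a1=1.197 < 11.319 ≤ a1+a2=24.472 → R2 fires; P=7 D=9 Q=3 C=5 A=6
Draw 4: a1=1.026, a2=19.950, a3=2.658, a4=9.369, a0=33.003; τ=−ln(0.2451)/33.003=0.043 → t=0.215; u2·a0=0.6689·33.003=22.076; a1+a2=20.976 < 22.076 ≤ a1+…+a3=23.634 → R3 fires; P=7 D=9 Q=3 C=6 A=5
Draw 5: a1=0.855, a2=16.625, a3=2.215, a4=9.369, a0=29.064; τ=−ln(0.1937)/29.064=0.056 → t=0.271; u2·a0=0.6455·29.064=18.761; a1+a2=17.480 < 18.761 ≤ a1+…+a3=19.695 → R3 fires; P=7 D=9 Q=3 C=7 A=4
Draw 6: a1=0.684, a2=13.300, a3=1.772, a4=9.369, a0=25.125; τ=−ln(0.9156)/25.125=0.004 → t=0.275; u2·a0=0.4705·25.125=11.821; a1=0.684 < 11.821 ≤ a1+a2=13.984 → R2 fires; P=7 D=9 Q=4 C=7 A=3
Draw 7: a1=0.513, a2=9.975, a3=1.329, a4=12.492, a0=24.309; τ=−ln(0.0696)/24.309=0.110 → t=0.384; u2·a0=0.3016·24.309=7.332; a1=0.513 < 7.332 ≤ a1+a2=10.488 → R2 fires; P=7 D=9 Q=5 C=7 A=2
Draw 8: a1=0.342, a2=6.650, a3=0.886, a4=15.615, a0=23.493; τ=−ln(0.3375)/23.493=0.046 → t=0.431 > T=0.42: stop.
Read off Q at T=0.42: 5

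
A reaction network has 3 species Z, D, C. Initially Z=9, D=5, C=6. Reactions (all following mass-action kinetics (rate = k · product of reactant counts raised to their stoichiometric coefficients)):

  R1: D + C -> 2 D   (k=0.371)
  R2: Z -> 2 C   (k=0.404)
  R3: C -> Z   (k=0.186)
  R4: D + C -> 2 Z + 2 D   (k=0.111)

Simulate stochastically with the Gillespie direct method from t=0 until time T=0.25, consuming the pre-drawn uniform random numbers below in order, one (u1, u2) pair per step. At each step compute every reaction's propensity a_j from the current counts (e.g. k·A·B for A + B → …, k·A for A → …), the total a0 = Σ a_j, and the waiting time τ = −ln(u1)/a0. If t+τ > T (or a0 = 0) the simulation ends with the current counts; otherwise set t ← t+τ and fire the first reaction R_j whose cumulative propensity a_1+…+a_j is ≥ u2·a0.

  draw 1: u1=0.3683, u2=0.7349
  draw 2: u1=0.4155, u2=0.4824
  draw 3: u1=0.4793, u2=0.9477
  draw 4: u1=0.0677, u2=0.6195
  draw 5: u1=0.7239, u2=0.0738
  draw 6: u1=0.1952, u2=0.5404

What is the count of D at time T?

t=0.000: Z=9 D=5 C=6
Draw 1: a1=11.130, a2=3.636, a3=1.116, a4=3.330, a0=19.212; τ=−ln(0.3683)/19.212=0.052 → t=0.052; u2·a0=0.7349·19.212=14.119; a1=11.130 < 14.119 ≤ a1+a2=14.766 → R2 fires; Z=8 D=5 C=8
Draw 2: a1=14.840, a2=3.232, a3=1.488, a4=4.440, a0=24.000; τ=−ln(0.4155)/24.000=0.037 → t=0.089; u2·a0=0.4824·24.000=11.578 ≤ a1=14.840 → R1 fires; Z=8 D=6 C=7
Draw 3: a1=15.582, a2=3.232, a3=1.302, a4=4.662, a0=24.778; τ=−ln(0.4793)/24.778=0.030 → t=0.118; u2·a0=0.9477·24.778=23.482; a1+…+a3=20.116 < 23.482 ≤ a1+…+a4=24.778 → R4 fires; Z=10 D=7 C=6
Draw 4: a1=15.582, a2=4.040, a3=1.116, a4=4.662, a0=25.400; τ=−ln(0.0677)/25.400=0.106 → t=0.224; u2·a0=0.6195·25.400=15.735; a1=15.582 < 15.735 ≤ a1+a2=19.622 → R2 fires; Z=9 D=7 C=8
Draw 5: a1=20.776, a2=3.636, a3=1.488, a4=6.216, a0=32.116; τ=−ln(0.7239)/32.116=0.010 → t=0.234; u2·a0=0.0738·32.116=2.370 ≤ a1=20.776 → R1 fires; Z=9 D=8 C=7
Draw 6: a1=20.776, a2=3.636, a3=1.302, a4=6.216, a0=31.930; τ=−ln(0.1952)/31.930=0.051 → t=0.286 > T=0.25: stop.
Read off D at T=0.25: 8

D at T = 8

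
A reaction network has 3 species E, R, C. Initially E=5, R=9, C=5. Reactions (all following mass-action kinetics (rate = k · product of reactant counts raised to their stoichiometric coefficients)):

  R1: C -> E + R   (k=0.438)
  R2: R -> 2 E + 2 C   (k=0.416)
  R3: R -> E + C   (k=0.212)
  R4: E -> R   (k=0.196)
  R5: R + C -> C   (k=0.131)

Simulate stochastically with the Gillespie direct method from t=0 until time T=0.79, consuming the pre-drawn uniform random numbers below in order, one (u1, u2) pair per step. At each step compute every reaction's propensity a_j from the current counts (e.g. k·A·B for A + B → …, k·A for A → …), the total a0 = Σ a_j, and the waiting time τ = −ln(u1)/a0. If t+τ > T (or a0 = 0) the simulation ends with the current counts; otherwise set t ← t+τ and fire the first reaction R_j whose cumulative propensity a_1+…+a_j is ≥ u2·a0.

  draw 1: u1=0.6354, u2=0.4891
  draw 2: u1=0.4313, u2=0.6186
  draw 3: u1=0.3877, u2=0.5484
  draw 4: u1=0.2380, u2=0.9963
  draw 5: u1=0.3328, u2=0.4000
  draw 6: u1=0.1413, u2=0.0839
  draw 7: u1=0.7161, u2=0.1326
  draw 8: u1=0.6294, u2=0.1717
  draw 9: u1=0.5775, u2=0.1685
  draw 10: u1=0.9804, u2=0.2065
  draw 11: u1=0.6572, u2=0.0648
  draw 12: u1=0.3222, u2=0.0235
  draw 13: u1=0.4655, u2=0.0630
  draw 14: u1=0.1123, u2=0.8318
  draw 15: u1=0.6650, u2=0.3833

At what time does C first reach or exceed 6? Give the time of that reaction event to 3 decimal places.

Threshold first reached at t = 0.031

t=0.000: E=5 R=9 C=5
Draw 1: a1=2.190, a2=3.744, a3=1.908, a4=0.980, a5=5.895, a0=14.717; τ=−ln(0.6354)/14.717=0.031 → t=0.031; u2·a0=0.4891·14.717=7.198; a1+a2=5.934 < 7.198 ≤ a1+…+a3=7.842 → R3 fires; E=6 R=8 C=6
Draw 2: a1=2.628, a2=3.328, a3=1.696, a4=1.176, a5=6.288, a0=15.116; τ=−ln(0.4313)/15.116=0.056 → t=0.086; u2·a0=0.6186·15.116=9.351; a1+…+a4=8.828 < 9.351 ≤ a1+…+a5=15.116 → R5 fires; E=6 R=7 C=6
Draw 3: a1=2.628, a2=2.912, a3=1.484, a4=1.176, a5=5.502, a0=13.702; τ=−ln(0.3877)/13.702=0.069 → t=0.156; u2·a0=0.5484·13.702=7.514; a1+…+a3=7.024 < 7.514 ≤ a1+…+a4=8.200 → R4 fires; E=5 R=8 C=6
Draw 4: a1=2.628, a2=3.328, a3=1.696, a4=0.980, a5=6.288, a0=14.920; τ=−ln(0.2380)/14.920=0.096 → t=0.252; u2·a0=0.9963·14.920=14.865; a1+…+a4=8.632 < 14.865 ≤ a1+…+a5=14.920 → R5 fires; E=5 R=7 C=6
Draw 5: a1=2.628, a2=2.912, a3=1.484, a4=0.980, a5=5.502, a0=13.506; τ=−ln(0.3328)/13.506=0.081 → t=0.333; u2·a0=0.4000·13.506=5.402; a1=2.628 < 5.402 ≤ a1+a2=5.540 → R2 fires; E=7 R=6 C=8
Draw 6: a1=3.504, a2=2.496, a3=1.272, a4=1.372, a5=6.288, a0=14.932; τ=−ln(0.1413)/14.932=0.131 → t=0.464; u2·a0=0.0839·14.932=1.253 ≤ a1=3.504 → R1 fires; E=8 R=7 C=7
Draw 7: a1=3.066, a2=2.912, a3=1.484, a4=1.568, a5=6.419, a0=15.449; τ=−ln(0.7161)/15.449=0.022 → t=0.486; u2·a0=0.1326·15.449=2.049 ≤ a1=3.066 → R1 fires; E=9 R=8 C=6
Draw 8: a1=2.628, a2=3.328, a3=1.696, a4=1.764, a5=6.288, a0=15.704; τ=−ln(0.6294)/15.704=0.029 → t=0.515; u2·a0=0.1717·15.704=2.696; a1=2.628 < 2.696 ≤ a1+a2=5.956 → R2 fires; E=11 R=7 C=8
Draw 9: a1=3.504, a2=2.912, a3=1.484, a4=2.156, a5=7.336, a0=17.392; τ=−ln(0.5775)/17.392=0.032 → t=0.547; u2·a0=0.1685·17.392=2.931 ≤ a1=3.504 → R1 fires; E=12 R=8 C=7
Draw 10: a1=3.066, a2=3.328, a3=1.696, a4=2.352, a5=7.336, a0=17.778; τ=−ln(0.9804)/17.778=0.001 → t=0.548; u2·a0=0.2065·17.778=3.671; a1=3.066 < 3.671 ≤ a1+a2=6.394 → R2 fires; E=14 R=7 C=9
Draw 11: a1=3.942, a2=2.912, a3=1.484, a4=2.744, a5=8.253, a0=19.335; τ=−ln(0.6572)/19.335=0.022 → t=0.570; u2·a0=0.0648·19.335=1.253 ≤ a1=3.942 → R1 fires; E=15 R=8 C=8
Draw 12: a1=3.504, a2=3.328, a3=1.696, a4=2.940, a5=8.384, a0=19.852; τ=−ln(0.3222)/19.852=0.057 → t=0.627; u2·a0=0.0235·19.852=0.467 ≤ a1=3.504 → R1 fires; E=16 R=9 C=7
Draw 13: a1=3.066, a2=3.744, a3=1.908, a4=3.136, a5=8.253, a0=20.107; τ=−ln(0.4655)/20.107=0.038 → t=0.665; u2·a0=0.0630·20.107=1.267 ≤ a1=3.066 → R1 fires; E=17 R=10 C=6
Draw 14: a1=2.628, a2=4.160, a3=2.120, a4=3.332, a5=7.860, a0=20.100; τ=−ln(0.1123)/20.100=0.109 → t=0.774; u2·a0=0.8318·20.100=16.719; a1+…+a4=12.240 < 16.719 ≤ a1+…+a5=20.100 → R5 fires; E=17 R=9 C=6
Draw 15: a1=2.628, a2=3.744, a3=1.908, a4=3.332, a5=7.074, a0=18.686; τ=−ln(0.6650)/18.686=0.022 → t=0.796 > T=0.79: stop.
C first becomes ≥ 6 when it reaches 6 at the event at t=0.031.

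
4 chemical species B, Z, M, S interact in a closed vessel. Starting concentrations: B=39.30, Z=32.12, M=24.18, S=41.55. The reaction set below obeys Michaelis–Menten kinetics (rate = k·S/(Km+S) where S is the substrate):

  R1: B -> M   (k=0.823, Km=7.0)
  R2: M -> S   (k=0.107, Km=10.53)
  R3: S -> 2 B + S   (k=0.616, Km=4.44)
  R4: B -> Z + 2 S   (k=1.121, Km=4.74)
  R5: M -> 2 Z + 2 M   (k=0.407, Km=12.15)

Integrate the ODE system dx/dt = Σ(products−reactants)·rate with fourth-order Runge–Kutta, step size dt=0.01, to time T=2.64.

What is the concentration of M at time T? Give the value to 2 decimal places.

M at T = 26.55

RK4 with dt=0.01: 264 steps to T=2.64. Trajectory (selected grid times):
t=0.00: B=39.30 Z=32.12 M=24.18 S=41.55
t=0.29: B=39.13 Z=32.57 M=24.44 S=42.15
t=0.59: B=38.96 Z=33.03 M=24.71 S=42.77
t=0.88: B=38.79 Z=33.48 M=24.97 S=43.38
t=1.17: B=38.62 Z=33.93 M=25.23 S=43.98
t=1.47: B=38.45 Z=34.39 M=25.50 S=44.60
t=1.76: B=38.28 Z=34.84 M=25.76 S=45.20
t=2.05: B=38.12 Z=35.29 M=26.02 S=45.80
t=2.35: B=37.95 Z=35.76 M=26.29 S=46.42
t=2.64: B=37.78 Z=36.21 M=26.55 S=47.02
Read off M at T=2.64: 26.55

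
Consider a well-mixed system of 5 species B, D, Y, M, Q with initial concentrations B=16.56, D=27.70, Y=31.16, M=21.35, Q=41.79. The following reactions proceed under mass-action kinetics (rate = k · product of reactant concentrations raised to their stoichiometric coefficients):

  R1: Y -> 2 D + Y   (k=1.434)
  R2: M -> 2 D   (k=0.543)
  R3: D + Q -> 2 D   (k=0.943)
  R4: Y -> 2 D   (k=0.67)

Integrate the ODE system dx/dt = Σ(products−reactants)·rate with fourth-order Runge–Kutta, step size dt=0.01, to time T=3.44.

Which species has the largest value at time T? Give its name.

RK4 with dt=0.01: 344 steps to T=3.44. Trajectory (selected grid times):
t=0.00: B=16.56 D=27.70 Y=31.16 M=21.35 Q=41.79
t=0.38: B=16.56 D=121.44 Y=24.16 M=17.37 Q=0.00
t=0.76: B=16.56 D=162.02 Y=18.73 M=14.13 Q=0.00
t=1.15: B=16.56 D=194.46 Y=14.42 M=11.43 Q=0.00
t=1.53: B=16.56 D=219.08 Y=11.18 M=9.30 Q=0.00
t=1.91: B=16.56 D=238.33 Y=8.67 M=7.57 Q=0.00
t=2.29: B=16.56 D=253.38 Y=6.72 M=6.16 Q=0.00
t=2.68: B=16.56 D=265.44 Y=5.17 M=4.98 Q=0.00
t=3.06: B=16.56 D=274.60 Y=4.01 M=4.05 Q=0.00
t=3.44: B=16.56 D=281.77 Y=3.11 M=3.30 Q=0.00
At T=3.44: B=16.56 D=281.77 Y=3.11 M=3.30 Q=0.00; the largest is D.

Dominant species at T: D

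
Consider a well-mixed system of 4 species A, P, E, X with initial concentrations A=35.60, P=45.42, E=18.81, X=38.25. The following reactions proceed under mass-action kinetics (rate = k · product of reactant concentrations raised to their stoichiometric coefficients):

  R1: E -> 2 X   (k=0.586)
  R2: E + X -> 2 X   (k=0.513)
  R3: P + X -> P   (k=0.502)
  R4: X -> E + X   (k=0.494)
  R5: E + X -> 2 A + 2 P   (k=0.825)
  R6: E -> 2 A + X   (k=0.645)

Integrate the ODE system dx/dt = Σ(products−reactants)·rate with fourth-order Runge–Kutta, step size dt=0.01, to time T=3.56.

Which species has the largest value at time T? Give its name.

RK4 with dt=0.01: 356 steps to T=3.56. Trajectory (selected grid times):
t=0.00: A=35.60 P=45.42 E=18.81 X=38.25
t=0.40: A=56.47 P=64.36 E=2.25 X=0.13
t=0.79: A=57.46 P=64.48 E=1.33 X=0.08
t=1.19: A=58.04 P=64.52 E=0.80 X=0.05
t=1.58: A=58.38 P=64.54 E=0.49 X=0.03
t=1.98: A=58.58 P=64.54 E=0.30 X=0.02
t=2.37: A=58.70 P=64.54 E=0.19 X=0.01
t=2.77: A=58.78 P=64.54 E=0.11 X=0.01
t=3.16: A=58.83 P=64.55 E=0.07 X=0.00
t=3.56: A=58.86 P=64.55 E=0.04 X=0.00
At T=3.56: A=58.86 P=64.55 E=0.04 X=0.00; the largest is P.

Dominant species at T: P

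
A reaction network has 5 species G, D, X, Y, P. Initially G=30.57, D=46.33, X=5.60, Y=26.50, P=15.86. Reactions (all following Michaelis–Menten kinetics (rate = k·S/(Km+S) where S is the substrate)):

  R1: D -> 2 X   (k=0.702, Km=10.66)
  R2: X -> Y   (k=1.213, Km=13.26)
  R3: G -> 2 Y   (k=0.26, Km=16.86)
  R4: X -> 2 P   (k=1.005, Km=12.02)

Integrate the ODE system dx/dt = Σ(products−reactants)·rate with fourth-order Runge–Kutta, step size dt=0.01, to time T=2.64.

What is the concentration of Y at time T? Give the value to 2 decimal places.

RK4 with dt=0.01: 264 steps to T=2.64. Trajectory (selected grid times):
t=0.00: G=30.57 D=46.33 X=5.60 Y=26.50 P=15.86
t=0.29: G=30.52 D=46.16 X=5.73 Y=26.70 P=16.05
t=0.59: G=30.47 D=45.99 X=5.87 Y=26.91 P=16.24
t=0.88: G=30.42 D=45.83 X=5.99 Y=27.12 P=16.44
t=1.17: G=30.37 D=45.66 X=6.11 Y=27.33 P=16.63
t=1.47: G=30.32 D=45.49 X=6.24 Y=27.54 P=16.84
t=1.76: G=30.28 D=45.33 X=6.35 Y=27.75 P=17.04
t=2.05: G=30.23 D=45.16 X=6.47 Y=27.96 P=17.24
t=2.35: G=30.18 D=44.99 X=6.58 Y=28.18 P=17.45
t=2.64: G=30.13 D=44.83 X=6.69 Y=28.40 P=17.66
Read off Y at T=2.64: 28.40

Y at T = 28.40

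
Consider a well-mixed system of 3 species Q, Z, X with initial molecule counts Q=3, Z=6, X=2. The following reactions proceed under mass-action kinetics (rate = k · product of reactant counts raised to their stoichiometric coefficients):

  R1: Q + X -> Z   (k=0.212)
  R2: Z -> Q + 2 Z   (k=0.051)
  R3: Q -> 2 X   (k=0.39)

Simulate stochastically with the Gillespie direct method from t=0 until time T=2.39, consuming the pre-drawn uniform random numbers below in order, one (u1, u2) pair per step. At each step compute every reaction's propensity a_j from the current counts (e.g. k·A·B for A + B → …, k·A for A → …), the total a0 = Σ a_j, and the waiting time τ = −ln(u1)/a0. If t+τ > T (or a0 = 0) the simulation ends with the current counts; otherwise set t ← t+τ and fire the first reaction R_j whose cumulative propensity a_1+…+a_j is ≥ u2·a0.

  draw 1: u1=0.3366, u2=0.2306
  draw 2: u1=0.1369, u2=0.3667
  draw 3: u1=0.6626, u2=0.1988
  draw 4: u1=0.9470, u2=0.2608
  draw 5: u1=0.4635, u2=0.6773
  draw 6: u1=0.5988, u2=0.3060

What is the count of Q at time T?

t=0.000: Q=3 Z=6 X=2
Draw 1: a1=1.272, a2=0.306, a3=1.170, a0=2.748; τ=−ln(0.3366)/2.748=0.396 → t=0.396; u2·a0=0.2306·2.748=0.634 ≤ a1=1.272 → R1 fires; Q=2 Z=7 X=1
Draw 2: a1=0.424, a2=0.357, a3=0.780, a0=1.561; τ=−ln(0.1369)/1.561=1.274 → t=1.670; u2·a0=0.3667·1.561=0.572; a1=0.424 < 0.572 ≤ a1+a2=0.781 → R2 fires; Q=3 Z=8 X=1
Draw 3: a1=0.636, a2=0.408, a3=1.170, a0=2.214; τ=−ln(0.6626)/2.214=0.186 → t=1.856; u2·a0=0.1988·2.214=0.440 ≤ a1=0.636 → R1 fires; Q=2 Z=9 X=0
Draw 4: a1=0.000, a2=0.459, a3=0.780, a0=1.239; τ=−ln(0.9470)/1.239=0.044 → t=1.900; u2·a0=0.2608·1.239=0.323; a1=0.000 < 0.323 ≤ a1+a2=0.459 → R2 fires; Q=3 Z=10 X=0
Draw 5: a1=0.000, a2=0.510, a3=1.170, a0=1.680; τ=−ln(0.4635)/1.680=0.458 → t=2.358; u2·a0=0.6773·1.680=1.138; a1+a2=0.510 < 1.138 ≤ a1+…+a3=1.680 → R3 fires; Q=2 Z=10 X=2
Draw 6: a1=0.848, a2=0.510, a3=0.780, a0=2.138; τ=−ln(0.5988)/2.138=0.240 → t=2.598 > T=2.39: stop.
Read off Q at T=2.39: 2

Q at T = 2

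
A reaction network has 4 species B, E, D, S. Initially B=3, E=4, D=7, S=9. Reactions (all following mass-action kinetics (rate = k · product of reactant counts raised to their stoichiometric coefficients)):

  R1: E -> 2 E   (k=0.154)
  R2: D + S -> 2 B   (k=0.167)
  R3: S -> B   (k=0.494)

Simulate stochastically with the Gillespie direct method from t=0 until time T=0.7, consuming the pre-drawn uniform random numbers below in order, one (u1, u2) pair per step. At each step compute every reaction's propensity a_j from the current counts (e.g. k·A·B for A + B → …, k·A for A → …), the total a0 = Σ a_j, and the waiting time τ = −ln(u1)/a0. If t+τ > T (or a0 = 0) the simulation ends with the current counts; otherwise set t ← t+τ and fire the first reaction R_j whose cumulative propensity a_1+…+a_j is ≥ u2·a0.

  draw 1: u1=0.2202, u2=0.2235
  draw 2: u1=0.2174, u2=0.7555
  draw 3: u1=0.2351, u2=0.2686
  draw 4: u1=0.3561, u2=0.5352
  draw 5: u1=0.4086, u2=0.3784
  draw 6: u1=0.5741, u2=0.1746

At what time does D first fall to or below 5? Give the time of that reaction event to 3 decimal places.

Threshold first reached at t = 0.349

t=0.000: B=3 E=4 D=7 S=9
Draw 1: a1=0.616, a2=10.521, a3=4.446, a0=15.583; τ=−ln(0.2202)/15.583=0.097 → t=0.097; u2·a0=0.2235·15.583=3.483; a1=0.616 < 3.483 ≤ a1+a2=11.137 → R2 fires; B=5 E=4 D=6 S=8
Draw 2: a1=0.616, a2=8.016, a3=3.952, a0=12.584; τ=−ln(0.2174)/12.584=0.121 → t=0.218; u2·a0=0.7555·12.584=9.507; a1+a2=8.632 < 9.507 ≤ a1+…+a3=12.584 → R3 fires; B=6 E=4 D=6 S=7
Draw 3: a1=0.616, a2=7.014, a3=3.458, a0=11.088; τ=−ln(0.2351)/11.088=0.131 → t=0.349; u2·a0=0.2686·11.088=2.978; a1=0.616 < 2.978 ≤ a1+a2=7.630 → R2 fires; B=8 E=4 D=5 S=6
Draw 4: a1=0.616, a2=5.010, a3=2.964, a0=8.590; τ=−ln(0.3561)/8.590=0.120 → t=0.469; u2·a0=0.5352·8.590=4.597; a1=0.616 < 4.597 ≤ a1+a2=5.626 → R2 fires; B=10 E=4 D=4 S=5
Draw 5: a1=0.616, a2=3.340, a3=2.470, a0=6.426; τ=−ln(0.4086)/6.426=0.139 → t=0.608; u2·a0=0.3784·6.426=2.432; a1=0.616 < 2.432 ≤ a1+a2=3.956 → R2 fires; B=12 E=4 D=3 S=4
Draw 6: a1=0.616, a2=2.004, a3=1.976, a0=4.596; τ=−ln(0.5741)/4.596=0.121 → t=0.729 > T=0.7: stop.
D first becomes ≤ 5 when it reaches 5 at the event at t=0.349.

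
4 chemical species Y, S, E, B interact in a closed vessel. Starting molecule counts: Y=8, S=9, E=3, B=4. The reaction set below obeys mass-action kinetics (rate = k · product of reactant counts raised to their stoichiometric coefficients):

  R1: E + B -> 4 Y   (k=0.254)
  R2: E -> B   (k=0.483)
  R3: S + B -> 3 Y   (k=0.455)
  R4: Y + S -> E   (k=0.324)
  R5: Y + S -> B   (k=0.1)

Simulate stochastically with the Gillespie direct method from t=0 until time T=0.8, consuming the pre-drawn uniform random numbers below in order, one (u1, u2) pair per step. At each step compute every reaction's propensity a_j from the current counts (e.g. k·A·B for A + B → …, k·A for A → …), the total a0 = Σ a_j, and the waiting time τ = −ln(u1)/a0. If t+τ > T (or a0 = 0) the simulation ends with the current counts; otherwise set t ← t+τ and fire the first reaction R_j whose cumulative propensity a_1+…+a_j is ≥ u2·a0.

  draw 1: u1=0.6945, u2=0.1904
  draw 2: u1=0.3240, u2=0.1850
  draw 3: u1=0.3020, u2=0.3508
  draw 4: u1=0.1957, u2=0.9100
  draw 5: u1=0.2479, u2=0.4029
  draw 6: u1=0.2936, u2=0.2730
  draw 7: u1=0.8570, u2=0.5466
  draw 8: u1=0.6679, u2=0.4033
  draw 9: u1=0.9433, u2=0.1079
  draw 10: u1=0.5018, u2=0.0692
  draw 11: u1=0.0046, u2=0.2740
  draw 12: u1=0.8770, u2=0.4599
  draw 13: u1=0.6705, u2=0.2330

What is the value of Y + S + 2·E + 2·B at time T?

Check how each reaction changes W = Y + S + 2·E + 2·B (weight of products minus weight of reactants):
R1: E + B -> 4 Y: (1·4) − (2·1 + 2·1) = 4 − 4 = 0
R2: E -> B: (2·1) − (2·1) = 2 − 2 = 0
R3: S + B -> 3 Y: (1·3) − (1·1 + 2·1) = 3 − 3 = 0
R4: Y + S -> E: (2·1) − (1·1 + 1·1) = 2 − 2 = 0
R5: Y + S -> B: (2·1) − (1·1 + 1·1) = 2 − 2 = 0
Every reaction leaves W unchanged, so W is conserved and no simulation is needed: W(T) = W(0) = 8 + 9 + 2·3 + 2·4 = 31

Value at T = 31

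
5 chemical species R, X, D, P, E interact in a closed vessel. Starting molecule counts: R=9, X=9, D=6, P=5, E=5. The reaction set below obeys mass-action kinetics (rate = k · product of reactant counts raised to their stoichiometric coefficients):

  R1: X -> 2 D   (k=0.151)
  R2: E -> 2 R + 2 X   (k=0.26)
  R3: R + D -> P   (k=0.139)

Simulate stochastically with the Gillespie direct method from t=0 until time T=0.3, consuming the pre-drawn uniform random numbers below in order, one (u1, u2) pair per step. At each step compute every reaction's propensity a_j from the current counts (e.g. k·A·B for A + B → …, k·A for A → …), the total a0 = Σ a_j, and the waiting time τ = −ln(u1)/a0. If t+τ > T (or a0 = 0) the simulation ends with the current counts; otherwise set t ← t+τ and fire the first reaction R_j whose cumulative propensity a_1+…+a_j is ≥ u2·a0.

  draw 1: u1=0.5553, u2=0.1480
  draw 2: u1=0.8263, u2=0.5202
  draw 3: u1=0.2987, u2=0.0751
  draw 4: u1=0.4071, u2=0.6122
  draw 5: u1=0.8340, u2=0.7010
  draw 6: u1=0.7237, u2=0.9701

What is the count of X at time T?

X at T = 10

t=0.000: R=9 X=9 D=6 P=5 E=5
Draw 1: a1=1.359, a2=1.300, a3=7.506, a0=10.165; τ=−ln(0.5553)/10.165=0.058 → t=0.058; u2·a0=0.1480·10.165=1.504; a1=1.359 < 1.504 ≤ a1+a2=2.659 → R2 fires; R=11 X=11 D=6 P=5 E=4
Draw 2: a1=1.661, a2=1.040, a3=9.174, a0=11.875; τ=−ln(0.8263)/11.875=0.016 → t=0.074; u2·a0=0.5202·11.875=6.177; a1+a2=2.701 < 6.177 ≤ a1+…+a3=11.875 → R3 fires; R=10 X=11 D=5 P=6 E=4
Draw 3: a1=1.661, a2=1.040, a3=6.950, a0=9.651; τ=−ln(0.2987)/9.651=0.125 → t=0.199; u2·a0=0.0751·9.651=0.725 ≤ a1=1.661 → R1 fires; R=10 X=10 D=7 P=6 E=4
Draw 4: a1=1.510, a2=1.040, a3=9.730, a0=12.280; τ=−ln(0.4071)/12.280=0.073 → t=0.272; u2·a0=0.6122·12.280=7.518; a1+a2=2.550 < 7.518 ≤ a1+…+a3=12.280 → R3 fires; R=9 X=10 D=6 P=7 E=4
Draw 5: a1=1.510, a2=1.040, a3=7.506, a0=10.056; τ=−ln(0.8340)/10.056=0.018 → t=0.290; u2·a0=0.7010·10.056=7.049; a1+a2=2.550 < 7.049 ≤ a1+…+a3=10.056 → R3 fires; R=8 X=10 D=5 P=8 E=4
Draw 6: a1=1.510, a2=1.040, a3=5.560, a0=8.110; τ=−ln(0.7237)/8.110=0.040 → t=0.330 > T=0.3: stop.
Read off X at T=0.3: 10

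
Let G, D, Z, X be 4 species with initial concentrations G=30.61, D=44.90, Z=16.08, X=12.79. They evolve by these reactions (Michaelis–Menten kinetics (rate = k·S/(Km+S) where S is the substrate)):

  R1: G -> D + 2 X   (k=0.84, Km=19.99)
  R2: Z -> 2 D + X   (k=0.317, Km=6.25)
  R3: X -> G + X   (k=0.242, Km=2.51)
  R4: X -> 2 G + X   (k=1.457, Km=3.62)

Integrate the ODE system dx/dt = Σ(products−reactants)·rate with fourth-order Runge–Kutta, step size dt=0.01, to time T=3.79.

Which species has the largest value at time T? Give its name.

RK4 with dt=0.01: 379 steps to T=3.79. Trajectory (selected grid times):
t=0.00: G=30.61 D=44.90 Z=16.08 X=12.79
t=0.42: G=31.44 D=45.31 Z=15.98 X=13.31
t=0.84: G=32.27 D=45.71 Z=15.89 X=13.84
t=1.26: G=33.12 D=46.12 Z=15.79 X=14.38
t=1.68: G=33.96 D=46.54 Z=15.70 X=14.91
t=2.11: G=34.84 D=46.96 Z=15.60 X=15.47
t=2.53: G=35.69 D=47.37 Z=15.51 X=16.01
t=2.95: G=36.56 D=47.79 Z=15.41 X=16.56
t=3.37: G=37.42 D=48.21 Z=15.32 X=17.12
t=3.79: G=38.29 D=48.63 Z=15.22 X=17.67
At T=3.79: G=38.29 D=48.63 Z=15.22 X=17.67; the largest is D.

Dominant species at T: D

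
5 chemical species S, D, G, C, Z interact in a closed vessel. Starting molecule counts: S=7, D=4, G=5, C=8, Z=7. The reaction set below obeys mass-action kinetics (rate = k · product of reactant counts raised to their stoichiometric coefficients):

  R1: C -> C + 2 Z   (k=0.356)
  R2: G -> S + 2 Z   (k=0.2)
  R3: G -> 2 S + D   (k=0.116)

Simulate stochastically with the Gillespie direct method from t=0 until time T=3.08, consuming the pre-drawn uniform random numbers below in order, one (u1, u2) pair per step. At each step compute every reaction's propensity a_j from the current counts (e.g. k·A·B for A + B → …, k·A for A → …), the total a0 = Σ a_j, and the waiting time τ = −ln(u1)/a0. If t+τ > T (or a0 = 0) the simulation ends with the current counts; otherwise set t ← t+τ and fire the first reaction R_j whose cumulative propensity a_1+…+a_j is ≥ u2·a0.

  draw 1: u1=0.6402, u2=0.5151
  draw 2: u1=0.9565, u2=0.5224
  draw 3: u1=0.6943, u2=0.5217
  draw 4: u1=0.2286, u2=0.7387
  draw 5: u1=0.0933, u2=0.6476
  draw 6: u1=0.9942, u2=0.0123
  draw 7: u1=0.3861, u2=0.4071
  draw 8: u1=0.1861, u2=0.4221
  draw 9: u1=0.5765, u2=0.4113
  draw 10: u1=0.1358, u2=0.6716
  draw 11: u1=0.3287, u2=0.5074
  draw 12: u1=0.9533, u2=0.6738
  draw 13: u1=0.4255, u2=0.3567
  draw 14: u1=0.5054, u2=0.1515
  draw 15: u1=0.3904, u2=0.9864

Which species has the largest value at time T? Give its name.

t=0.000: S=7 D=4 G=5 C=8 Z=7
Draw 1: a1=2.848, a2=1.000, a3=0.580, a0=4.428; τ=−ln(0.6402)/4.428=0.101 → t=0.101; u2·a0=0.5151·4.428=2.281 ≤ a1=2.848 → R1 fires; S=7 D=4 G=5 C=8 Z=9
Draw 2: a1=2.848, a2=1.000, a3=0.580, a0=4.428; τ=−ln(0.9565)/4.428=0.010 → t=0.111; u2·a0=0.5224·4.428=2.313 ≤ a1=2.848 → R1 fires; S=7 D=4 G=5 C=8 Z=11
Draw 3: a1=2.848, a2=1.000, a3=0.580, a0=4.428; τ=−ln(0.6943)/4.428=0.082 → t=0.193; u2·a0=0.5217·4.428=2.310 ≤ a1=2.848 → R1 fires; S=7 D=4 G=5 C=8 Z=13
Draw 4: a1=2.848, a2=1.000, a3=0.580, a0=4.428; τ=−ln(0.2286)/4.428=0.333 → t=0.526; u2·a0=0.7387·4.428=3.271; a1=2.848 < 3.271 ≤ a1+a2=3.848 → R2 fires; S=8 D=4 G=4 C=8 Z=15
Draw 5: a1=2.848, a2=0.800, a3=0.464, a0=4.112; τ=−ln(0.0933)/4.112=0.577 → t=1.103; u2·a0=0.6476·4.112=2.663 ≤ a1=2.848 → R1 fires; S=8 D=4 G=4 C=8 Z=17
Draw 6: a1=2.848, a2=0.800, a3=0.464, a0=4.112; τ=−ln(0.9942)/4.112=0.001 → t=1.105; u2·a0=0.0123·4.112=0.051 ≤ a1=2.848 → R1 fires; S=8 D=4 G=4 C=8 Z=19
Draw 7: a1=2.848, a2=0.800, a3=0.464, a0=4.112; τ=−ln(0.3861)/4.112=0.231 → t=1.336; u2·a0=0.4071·4.112=1.674 ≤ a1=2.848 → R1 fires; S=8 D=4 G=4 C=8 Z=21
Draw 8: a1=2.848, a2=0.800, a3=0.464, a0=4.112; τ=−ln(0.1861)/4.112=0.409 → t=1.745; u2·a0=0.4221·4.112=1.736 ≤ a1=2.848 → R1 fires; S=8 D=4 G=4 C=8 Z=23
Draw 9: a1=2.848, a2=0.800, a3=0.464, a0=4.112; τ=−ln(0.5765)/4.112=0.134 → t=1.879; u2·a0=0.4113·4.112=1.691 ≤ a1=2.848 → R1 fires; S=8 D=4 G=4 C=8 Z=25
Draw 10: a1=2.848, a2=0.800, a3=0.464, a0=4.112; τ=−ln(0.1358)/4.112=0.486 → t=2.365; u2·a0=0.6716·4.112=2.762 ≤ a1=2.848 → R1 fires; S=8 D=4 G=4 C=8 Z=27
Draw 11: a1=2.848, a2=0.800, a3=0.464, a0=4.112; τ=−ln(0.3287)/4.112=0.271 → t=2.635; u2·a0=0.5074·4.112=2.086 ≤ a1=2.848 → R1 fires; S=8 D=4 G=4 C=8 Z=29
Draw 12: a1=2.848, a2=0.800, a3=0.464, a0=4.112; τ=−ln(0.9533)/4.112=0.012 → t=2.647; u2·a0=0.6738·4.112=2.771 ≤ a1=2.848 → R1 fires; S=8 D=4 G=4 C=8 Z=31
Draw 13: a1=2.848, a2=0.800, a3=0.464, a0=4.112; τ=−ln(0.4255)/4.112=0.208 → t=2.855; u2·a0=0.3567·4.112=1.467 ≤ a1=2.848 → R1 fires; S=8 D=4 G=4 C=8 Z=33
Draw 14: a1=2.848, a2=0.800, a3=0.464, a0=4.112; τ=−ln(0.5054)/4.112=0.166 → t=3.020; u2·a0=0.1515·4.112=0.623 ≤ a1=2.848 → R1 fires; S=8 D=4 G=4 C=8 Z=35
Draw 15: a1=2.848, a2=0.800, a3=0.464, a0=4.112; τ=−ln(0.3904)/4.112=0.229 → t=3.249 > T=3.08: stop.
At T=3.08: S=8 D=4 G=4 C=8 Z=35; the largest is Z.

Dominant species at T: Z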